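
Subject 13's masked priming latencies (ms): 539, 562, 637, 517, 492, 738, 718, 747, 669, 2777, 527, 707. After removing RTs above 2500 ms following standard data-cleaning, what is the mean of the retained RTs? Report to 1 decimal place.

623.0 ms

Excluded: 2777
Retained (n=11): Σ = 6853
Mean = 6853/11 = 623.0000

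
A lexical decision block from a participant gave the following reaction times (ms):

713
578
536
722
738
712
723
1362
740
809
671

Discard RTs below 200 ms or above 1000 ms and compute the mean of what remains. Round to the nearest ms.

Excluded: 1362
Retained (n=10): Σ = 6942
Mean = 6942/10 = 694.2000

694 ms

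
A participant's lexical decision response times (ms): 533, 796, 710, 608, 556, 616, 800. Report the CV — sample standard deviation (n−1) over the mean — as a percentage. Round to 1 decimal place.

16.6%

n = 7, Σ = 4619, M = 659.8571
Σ(x−M)² = 72180.857; s = √(72180.857/6) = 109.6820
CV = 109.6820 / 659.8571 = 0.16622 = 16.622%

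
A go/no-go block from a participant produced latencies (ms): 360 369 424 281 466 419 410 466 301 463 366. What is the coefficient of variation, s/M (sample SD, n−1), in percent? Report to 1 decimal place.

16.3%

n = 11, Σ = 4325, M = 393.1818
Σ(x−M)² = 40885.636; s = √(40885.636/10) = 63.9419
CV = 63.9419 / 393.1818 = 0.16263 = 16.263%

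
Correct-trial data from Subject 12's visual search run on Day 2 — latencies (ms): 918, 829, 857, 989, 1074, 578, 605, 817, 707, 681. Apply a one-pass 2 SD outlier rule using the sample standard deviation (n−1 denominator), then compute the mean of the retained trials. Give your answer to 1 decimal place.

n = 10, ΣRT = 8055, M = 805.500
Σ(x−M)² = 238916.50; s = √(238916.50/9) = 162.930
Cutoffs: 805.500 ± 2·162.930 → [479.6, 1131.4]
No RTs fall outside the cutoffs; all 10 retained. Mean = 8055/10 = 805.500

805.5 ms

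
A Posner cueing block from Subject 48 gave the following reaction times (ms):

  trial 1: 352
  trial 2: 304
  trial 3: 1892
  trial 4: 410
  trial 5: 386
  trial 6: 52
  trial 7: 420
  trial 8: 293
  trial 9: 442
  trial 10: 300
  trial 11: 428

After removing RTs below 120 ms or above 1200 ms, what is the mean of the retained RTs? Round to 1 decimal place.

370.6 ms

Excluded: 52, 1892
Retained (n=9): Σ = 3335
Mean = 3335/9 = 370.5556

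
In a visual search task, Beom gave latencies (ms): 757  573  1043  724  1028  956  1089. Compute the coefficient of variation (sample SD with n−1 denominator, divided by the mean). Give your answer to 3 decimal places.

n = 7, Σ = 6170, M = 881.4286
Σ(x−M)² = 231629.714; s = √(231629.714/6) = 196.4814
CV = 196.4814 / 881.4286 = 0.22291

0.223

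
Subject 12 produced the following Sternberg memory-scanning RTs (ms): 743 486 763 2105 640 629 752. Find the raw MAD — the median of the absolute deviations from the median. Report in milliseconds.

Sorted: 486, 629, 640, 743, 752, 763, 2105 → median = 743
|x − 743|: 0, 257, 20, 1362, 103, 114, 9
Sorted deviations: 0, 9, 20, 103, 114, 257, 1362 → MAD = 103

103 ms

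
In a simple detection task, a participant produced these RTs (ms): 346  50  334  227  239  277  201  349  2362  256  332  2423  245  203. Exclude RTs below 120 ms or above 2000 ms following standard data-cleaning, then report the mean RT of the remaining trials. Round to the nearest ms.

274 ms

Excluded: 50, 2362, 2423
Retained (n=11): Σ = 3009
Mean = 3009/11 = 273.5455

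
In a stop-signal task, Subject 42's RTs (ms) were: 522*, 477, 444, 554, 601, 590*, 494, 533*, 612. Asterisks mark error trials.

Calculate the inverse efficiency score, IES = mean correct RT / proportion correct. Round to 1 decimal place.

795.5 ms

Correct trials (n=6): 477, 444, 554, 601, 494, 612
Mean correct RT = 3182/6 = 530.3333 ms
Proportion correct = 6/9
IES = 530.3333 / (6/9) = 795.500 ms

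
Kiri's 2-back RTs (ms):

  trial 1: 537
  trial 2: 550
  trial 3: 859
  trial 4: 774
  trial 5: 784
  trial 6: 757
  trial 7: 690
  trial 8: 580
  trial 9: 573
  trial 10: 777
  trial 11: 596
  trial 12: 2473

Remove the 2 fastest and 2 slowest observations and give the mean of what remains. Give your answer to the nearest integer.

691 ms

Sorted: 537, 550, 573, 580, 596, 690, 757, 774, 777, 784, 859, 2473
Drop lowest 2 (537, 550) and highest 2 (859, 2473)
Remaining (n=8): Σ = 5531, mean = 5531/8 = 691.375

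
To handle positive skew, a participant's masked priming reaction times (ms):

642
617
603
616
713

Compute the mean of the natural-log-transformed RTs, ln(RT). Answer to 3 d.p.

6.457

ln(RT): 6.4646, 6.4249, 6.4019, 6.4232, 6.5695
Σ ln(RT) = 32.2841
Mean = 32.2841/5 = 6.45682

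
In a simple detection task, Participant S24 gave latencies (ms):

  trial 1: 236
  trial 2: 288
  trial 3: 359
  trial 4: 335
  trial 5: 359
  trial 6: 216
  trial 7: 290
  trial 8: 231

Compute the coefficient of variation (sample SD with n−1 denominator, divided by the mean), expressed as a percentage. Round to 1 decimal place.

n = 8, Σ = 2314, M = 289.2500
Σ(x−M)² = 23419.500; s = √(23419.500/7) = 57.8415
CV = 57.8415 / 289.2500 = 0.19997 = 19.997%

20.0%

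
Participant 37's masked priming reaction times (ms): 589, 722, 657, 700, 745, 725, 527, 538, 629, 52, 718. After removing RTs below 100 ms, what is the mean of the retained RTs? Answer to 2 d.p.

655.00 ms

Excluded: 52
Retained (n=10): Σ = 6550
Mean = 6550/10 = 655.0000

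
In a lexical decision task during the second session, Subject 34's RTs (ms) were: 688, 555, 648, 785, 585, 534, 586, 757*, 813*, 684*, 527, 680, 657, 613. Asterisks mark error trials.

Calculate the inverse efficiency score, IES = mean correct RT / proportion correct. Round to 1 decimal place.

Correct trials (n=11): 688, 555, 648, 785, 585, 534, 586, 527, 680, 657, 613
Mean correct RT = 6858/11 = 623.4545 ms
Proportion correct = 11/14
IES = 623.4545 / (11/14) = 793.488 ms

793.5 ms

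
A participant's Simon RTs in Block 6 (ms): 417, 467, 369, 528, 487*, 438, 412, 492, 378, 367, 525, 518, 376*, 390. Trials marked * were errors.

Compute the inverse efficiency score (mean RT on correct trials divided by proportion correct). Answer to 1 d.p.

515.4 ms

Correct trials (n=12): 417, 467, 369, 528, 438, 412, 492, 378, 367, 525, 518, 390
Mean correct RT = 5301/12 = 441.7500 ms
Proportion correct = 12/14
IES = 441.7500 / (12/14) = 515.375 ms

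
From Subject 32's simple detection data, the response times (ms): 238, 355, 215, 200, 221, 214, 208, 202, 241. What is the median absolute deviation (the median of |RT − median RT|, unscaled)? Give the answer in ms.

Sorted: 200, 202, 208, 214, 215, 221, 238, 241, 355 → median = 215
|x − 215|: 23, 140, 0, 15, 6, 1, 7, 13, 26
Sorted deviations: 0, 1, 6, 7, 13, 15, 23, 26, 140 → MAD = 13

13 ms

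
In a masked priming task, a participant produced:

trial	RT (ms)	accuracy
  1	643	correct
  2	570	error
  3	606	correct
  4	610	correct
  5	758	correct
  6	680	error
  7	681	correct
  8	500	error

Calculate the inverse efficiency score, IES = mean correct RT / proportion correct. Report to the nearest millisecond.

1055 ms

Correct trials (n=5): 643, 606, 610, 758, 681
Mean correct RT = 3298/5 = 659.6000 ms
Proportion correct = 5/8
IES = 659.6000 / (5/8) = 1055.360 ms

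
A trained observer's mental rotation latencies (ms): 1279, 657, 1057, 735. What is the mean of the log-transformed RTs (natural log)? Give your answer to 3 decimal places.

ln(RT): 7.1538, 6.4877, 6.9632, 6.5999
Σ ln(RT) = 27.2046
Mean = 27.2046/4 = 6.80114

6.801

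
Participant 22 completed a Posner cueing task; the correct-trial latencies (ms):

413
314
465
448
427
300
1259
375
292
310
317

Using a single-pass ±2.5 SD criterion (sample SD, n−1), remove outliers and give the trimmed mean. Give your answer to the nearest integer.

n = 11, ΣRT = 4920, M = 447.273
Σ(x−M)² = 765400.18; s = √(765400.18/10) = 276.659
Cutoffs: 447.273 ± 2.5·276.659 → [-244.4, 1138.9]
Outside: 1259 → excluded.
Retained (n=10): Σ = 3661, mean = 3661/10 = 366.100

366 ms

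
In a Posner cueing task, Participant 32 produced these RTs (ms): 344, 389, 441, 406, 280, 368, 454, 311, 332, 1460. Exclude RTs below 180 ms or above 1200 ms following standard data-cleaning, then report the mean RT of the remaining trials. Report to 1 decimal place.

369.4 ms

Excluded: 1460
Retained (n=9): Σ = 3325
Mean = 3325/9 = 369.4444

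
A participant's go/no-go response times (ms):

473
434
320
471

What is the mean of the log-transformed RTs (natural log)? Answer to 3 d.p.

ln(RT): 6.1591, 6.0730, 5.7683, 6.1549
Σ ln(RT) = 24.1553
Mean = 24.1553/4 = 6.03883

6.039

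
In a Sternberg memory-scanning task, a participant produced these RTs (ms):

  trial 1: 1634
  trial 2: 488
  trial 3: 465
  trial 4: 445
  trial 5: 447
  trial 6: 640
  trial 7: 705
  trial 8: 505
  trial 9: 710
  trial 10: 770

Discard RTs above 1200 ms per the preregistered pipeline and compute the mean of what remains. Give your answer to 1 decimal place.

575.0 ms

Excluded: 1634
Retained (n=9): Σ = 5175
Mean = 5175/9 = 575.0000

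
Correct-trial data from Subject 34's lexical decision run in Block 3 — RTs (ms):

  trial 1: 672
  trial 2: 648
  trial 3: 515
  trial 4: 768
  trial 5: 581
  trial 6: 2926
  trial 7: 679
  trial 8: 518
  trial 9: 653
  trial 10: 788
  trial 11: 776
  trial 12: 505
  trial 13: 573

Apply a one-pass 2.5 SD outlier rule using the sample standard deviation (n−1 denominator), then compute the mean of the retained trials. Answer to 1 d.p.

639.7 ms

n = 13, ΣRT = 10602, M = 815.538
Σ(x−M)² = 4941483.23; s = √(4941483.23/12) = 641.709
Cutoffs: 815.538 ± 2.5·641.709 → [-788.7, 2419.8]
Outside: 2926 → excluded.
Retained (n=12): Σ = 7676, mean = 7676/12 = 639.667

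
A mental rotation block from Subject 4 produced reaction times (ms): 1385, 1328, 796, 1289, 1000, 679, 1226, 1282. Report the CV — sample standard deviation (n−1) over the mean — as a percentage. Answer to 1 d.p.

n = 8, Σ = 8985, M = 1123.1250
Σ(x−M)² = 493308.875; s = √(493308.875/7) = 265.4669
CV = 265.4669 / 1123.1250 = 0.23636 = 23.636%

23.6%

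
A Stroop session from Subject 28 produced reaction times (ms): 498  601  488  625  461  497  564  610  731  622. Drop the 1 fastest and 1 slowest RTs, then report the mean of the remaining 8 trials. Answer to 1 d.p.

Sorted: 461, 488, 497, 498, 564, 601, 610, 622, 625, 731
Drop lowest 1 (461) and highest 1 (731)
Remaining (n=8): Σ = 4505, mean = 4505/8 = 563.125

563.1 ms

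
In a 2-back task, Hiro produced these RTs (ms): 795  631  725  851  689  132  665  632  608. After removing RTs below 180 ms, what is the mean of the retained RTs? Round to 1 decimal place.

699.5 ms

Excluded: 132
Retained (n=8): Σ = 5596
Mean = 5596/8 = 699.5000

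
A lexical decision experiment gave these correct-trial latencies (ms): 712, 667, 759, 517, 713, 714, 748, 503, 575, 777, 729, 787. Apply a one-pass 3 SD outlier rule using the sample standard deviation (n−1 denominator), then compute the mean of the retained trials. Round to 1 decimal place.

n = 12, ΣRT = 8201, M = 683.417
Σ(x−M)² = 106344.92; s = √(106344.92/11) = 98.325
Cutoffs: 683.417 ± 3·98.325 → [388.4, 978.4]
No RTs fall outside the cutoffs; all 12 retained. Mean = 8201/12 = 683.417

683.4 ms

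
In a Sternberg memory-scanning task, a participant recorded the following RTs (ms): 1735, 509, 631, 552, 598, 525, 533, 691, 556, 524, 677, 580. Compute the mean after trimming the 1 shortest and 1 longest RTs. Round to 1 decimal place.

586.7 ms

Sorted: 509, 524, 525, 533, 552, 556, 580, 598, 631, 677, 691, 1735
Drop lowest 1 (509) and highest 1 (1735)
Remaining (n=10): Σ = 5867, mean = 5867/10 = 586.700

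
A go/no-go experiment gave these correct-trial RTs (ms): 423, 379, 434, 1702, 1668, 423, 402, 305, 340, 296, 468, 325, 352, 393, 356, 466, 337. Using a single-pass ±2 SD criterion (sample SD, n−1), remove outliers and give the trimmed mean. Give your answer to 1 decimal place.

379.9 ms

n = 17, ΣRT = 9069, M = 533.471
Σ(x−M)² = 3049146.24; s = √(3049146.24/16) = 436.545
Cutoffs: 533.471 ± 2·436.545 → [-339.6, 1406.6]
Outside: 1668, 1702 → excluded.
Retained (n=15): Σ = 5699, mean = 5699/15 = 379.933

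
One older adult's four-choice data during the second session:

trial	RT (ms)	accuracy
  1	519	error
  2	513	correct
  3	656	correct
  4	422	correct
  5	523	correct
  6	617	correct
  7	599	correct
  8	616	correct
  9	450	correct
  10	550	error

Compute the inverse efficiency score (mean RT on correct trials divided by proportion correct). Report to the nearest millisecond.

687 ms

Correct trials (n=8): 513, 656, 422, 523, 617, 599, 616, 450
Mean correct RT = 4396/8 = 549.5000 ms
Proportion correct = 8/10
IES = 549.5000 / (8/10) = 686.875 ms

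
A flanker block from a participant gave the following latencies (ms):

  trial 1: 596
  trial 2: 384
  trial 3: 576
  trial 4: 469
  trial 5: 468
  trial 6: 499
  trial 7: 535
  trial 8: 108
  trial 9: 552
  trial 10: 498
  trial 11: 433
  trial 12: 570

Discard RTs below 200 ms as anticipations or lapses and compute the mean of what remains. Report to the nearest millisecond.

Excluded: 108
Retained (n=11): Σ = 5580
Mean = 5580/11 = 507.2727

507 ms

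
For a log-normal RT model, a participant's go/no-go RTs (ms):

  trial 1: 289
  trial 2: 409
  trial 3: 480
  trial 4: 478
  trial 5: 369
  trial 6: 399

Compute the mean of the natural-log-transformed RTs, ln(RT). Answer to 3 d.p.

ln(RT): 5.6664, 6.0137, 6.1738, 6.1696, 5.9108, 5.9890
Σ ln(RT) = 35.9233
Mean = 35.9233/6 = 5.98722

5.987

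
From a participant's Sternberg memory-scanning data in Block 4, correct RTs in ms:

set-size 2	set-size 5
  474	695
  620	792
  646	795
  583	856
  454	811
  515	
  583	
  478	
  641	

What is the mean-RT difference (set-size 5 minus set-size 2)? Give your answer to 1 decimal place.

M(set-size 2) = 4994/9 = 554.889
M(set-size 5) = 3949/5 = 789.800
Difference = 789.800 − 554.889 = 234.911 ms

234.9 ms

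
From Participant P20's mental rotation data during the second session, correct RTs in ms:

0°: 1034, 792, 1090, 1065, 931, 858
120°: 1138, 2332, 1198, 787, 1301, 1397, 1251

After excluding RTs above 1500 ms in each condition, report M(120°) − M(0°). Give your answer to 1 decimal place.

217.0 ms

120°: exclude 2332
M(0°) = 5770/6 = 961.667
M(120°) = 7072/6 = 1178.667
Difference = 1178.667 − 961.667 = 217.000 ms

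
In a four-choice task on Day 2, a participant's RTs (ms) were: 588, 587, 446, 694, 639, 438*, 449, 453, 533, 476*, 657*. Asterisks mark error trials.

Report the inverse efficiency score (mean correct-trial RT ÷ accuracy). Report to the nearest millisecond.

754 ms

Correct trials (n=8): 588, 587, 446, 694, 639, 449, 453, 533
Mean correct RT = 4389/8 = 548.6250 ms
Proportion correct = 8/11
IES = 548.6250 / (8/11) = 754.359 ms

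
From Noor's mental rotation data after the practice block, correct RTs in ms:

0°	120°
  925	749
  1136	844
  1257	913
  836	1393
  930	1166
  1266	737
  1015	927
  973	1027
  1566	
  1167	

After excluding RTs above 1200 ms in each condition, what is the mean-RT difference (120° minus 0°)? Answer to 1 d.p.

0°: exclude 1257, 1266, 1566
120°: exclude 1393
M(0°) = 6982/7 = 997.429
M(120°) = 6363/7 = 909.000
Difference = 909.000 − 997.429 = -88.429 ms

-88.4 ms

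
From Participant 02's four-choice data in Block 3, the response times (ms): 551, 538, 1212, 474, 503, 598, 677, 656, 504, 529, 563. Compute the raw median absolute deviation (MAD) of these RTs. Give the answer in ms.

Sorted: 474, 503, 504, 529, 538, 551, 563, 598, 656, 677, 1212 → median = 551
|x − 551|: 0, 13, 661, 77, 48, 47, 126, 105, 47, 22, 12
Sorted deviations: 0, 12, 13, 22, 47, 47, 48, 77, 105, 126, 661 → MAD = 47

47 ms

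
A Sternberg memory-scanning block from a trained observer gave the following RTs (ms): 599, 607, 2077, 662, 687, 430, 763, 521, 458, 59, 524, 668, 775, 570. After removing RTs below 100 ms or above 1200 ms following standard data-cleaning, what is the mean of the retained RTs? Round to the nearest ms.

Excluded: 59, 2077
Retained (n=12): Σ = 7264
Mean = 7264/12 = 605.3333

605 ms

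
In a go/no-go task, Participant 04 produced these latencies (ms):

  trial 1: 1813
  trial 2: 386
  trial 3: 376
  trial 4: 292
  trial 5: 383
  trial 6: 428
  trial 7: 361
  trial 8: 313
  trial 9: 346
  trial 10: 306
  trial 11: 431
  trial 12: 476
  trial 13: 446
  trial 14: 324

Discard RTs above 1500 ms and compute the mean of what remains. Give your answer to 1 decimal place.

Excluded: 1813
Retained (n=13): Σ = 4868
Mean = 4868/13 = 374.4615

374.5 ms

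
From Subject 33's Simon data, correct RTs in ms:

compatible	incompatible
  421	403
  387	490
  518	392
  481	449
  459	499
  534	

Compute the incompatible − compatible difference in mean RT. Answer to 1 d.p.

-20.1 ms

M(compatible) = 2800/6 = 466.667
M(incompatible) = 2233/5 = 446.600
Difference = 446.600 − 466.667 = -20.067 ms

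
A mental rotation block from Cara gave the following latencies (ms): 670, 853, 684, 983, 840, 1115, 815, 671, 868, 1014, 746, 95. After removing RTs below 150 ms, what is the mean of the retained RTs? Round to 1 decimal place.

Excluded: 95
Retained (n=11): Σ = 9259
Mean = 9259/11 = 841.7273

841.7 ms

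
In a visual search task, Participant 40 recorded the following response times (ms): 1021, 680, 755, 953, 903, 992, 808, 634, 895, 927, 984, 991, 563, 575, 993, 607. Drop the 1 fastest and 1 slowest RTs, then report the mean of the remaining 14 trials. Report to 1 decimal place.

835.5 ms

Sorted: 563, 575, 607, 634, 680, 755, 808, 895, 903, 927, 953, 984, 991, 992, 993, 1021
Drop lowest 1 (563) and highest 1 (1021)
Remaining (n=14): Σ = 11697, mean = 11697/14 = 835.500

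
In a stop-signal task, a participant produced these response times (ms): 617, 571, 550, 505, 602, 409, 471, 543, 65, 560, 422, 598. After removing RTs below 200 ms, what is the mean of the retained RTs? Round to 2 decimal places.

Excluded: 65
Retained (n=11): Σ = 5848
Mean = 5848/11 = 531.6364

531.64 ms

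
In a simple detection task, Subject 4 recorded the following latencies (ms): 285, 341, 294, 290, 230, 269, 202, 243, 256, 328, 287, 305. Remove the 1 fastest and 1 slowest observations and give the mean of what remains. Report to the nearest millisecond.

279 ms

Sorted: 202, 230, 243, 256, 269, 285, 287, 290, 294, 305, 328, 341
Drop lowest 1 (202) and highest 1 (341)
Remaining (n=10): Σ = 2787, mean = 2787/10 = 278.700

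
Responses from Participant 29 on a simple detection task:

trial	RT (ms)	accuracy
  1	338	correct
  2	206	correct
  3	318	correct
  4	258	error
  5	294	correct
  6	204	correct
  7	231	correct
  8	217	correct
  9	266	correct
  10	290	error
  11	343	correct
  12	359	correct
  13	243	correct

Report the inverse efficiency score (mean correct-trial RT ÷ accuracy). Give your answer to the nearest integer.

324 ms

Correct trials (n=11): 338, 206, 318, 294, 204, 231, 217, 266, 343, 359, 243
Mean correct RT = 3019/11 = 274.4545 ms
Proportion correct = 11/13
IES = 274.4545 / (11/13) = 324.355 ms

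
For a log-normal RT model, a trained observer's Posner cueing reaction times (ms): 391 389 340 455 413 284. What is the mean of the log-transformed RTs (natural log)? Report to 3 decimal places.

5.926

ln(RT): 5.9687, 5.9636, 5.8289, 6.1203, 6.0234, 5.6490
Σ ln(RT) = 35.5540
Mean = 35.5540/6 = 5.92566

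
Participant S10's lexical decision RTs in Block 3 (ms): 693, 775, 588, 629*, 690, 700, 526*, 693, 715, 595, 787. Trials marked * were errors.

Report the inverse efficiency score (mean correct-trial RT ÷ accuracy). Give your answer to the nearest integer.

847 ms

Correct trials (n=9): 693, 775, 588, 690, 700, 693, 715, 595, 787
Mean correct RT = 6236/9 = 692.8889 ms
Proportion correct = 9/11
IES = 692.8889 / (9/11) = 846.864 ms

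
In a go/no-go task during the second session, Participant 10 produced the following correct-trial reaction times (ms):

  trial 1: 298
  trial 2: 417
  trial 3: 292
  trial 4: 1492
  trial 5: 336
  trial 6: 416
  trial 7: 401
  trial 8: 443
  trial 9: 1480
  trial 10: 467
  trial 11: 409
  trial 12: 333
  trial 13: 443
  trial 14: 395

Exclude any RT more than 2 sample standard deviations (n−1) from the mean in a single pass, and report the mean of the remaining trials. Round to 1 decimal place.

n = 14, ΣRT = 7622, M = 544.429
Σ(x−M)² = 2106321.43; s = √(2106321.43/13) = 402.523
Cutoffs: 544.429 ± 2·402.523 → [-260.6, 1349.5]
Outside: 1480, 1492 → excluded.
Retained (n=12): Σ = 4650, mean = 4650/12 = 387.500

387.5 ms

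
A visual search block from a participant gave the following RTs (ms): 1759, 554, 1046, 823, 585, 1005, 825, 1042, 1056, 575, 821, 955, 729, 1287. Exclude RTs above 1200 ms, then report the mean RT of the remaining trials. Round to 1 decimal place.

834.7 ms

Excluded: 1287, 1759
Retained (n=12): Σ = 10016
Mean = 10016/12 = 834.6667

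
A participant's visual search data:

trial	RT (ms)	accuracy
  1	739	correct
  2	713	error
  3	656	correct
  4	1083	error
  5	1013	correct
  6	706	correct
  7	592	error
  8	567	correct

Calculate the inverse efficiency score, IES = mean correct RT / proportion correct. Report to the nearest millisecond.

Correct trials (n=5): 739, 656, 1013, 706, 567
Mean correct RT = 3681/5 = 736.2000 ms
Proportion correct = 5/8
IES = 736.2000 / (5/8) = 1177.920 ms

1178 ms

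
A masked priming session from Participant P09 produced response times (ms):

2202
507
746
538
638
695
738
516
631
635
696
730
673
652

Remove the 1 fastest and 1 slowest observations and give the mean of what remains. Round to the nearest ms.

Sorted: 507, 516, 538, 631, 635, 638, 652, 673, 695, 696, 730, 738, 746, 2202
Drop lowest 1 (507) and highest 1 (2202)
Remaining (n=12): Σ = 7888, mean = 7888/12 = 657.333

657 ms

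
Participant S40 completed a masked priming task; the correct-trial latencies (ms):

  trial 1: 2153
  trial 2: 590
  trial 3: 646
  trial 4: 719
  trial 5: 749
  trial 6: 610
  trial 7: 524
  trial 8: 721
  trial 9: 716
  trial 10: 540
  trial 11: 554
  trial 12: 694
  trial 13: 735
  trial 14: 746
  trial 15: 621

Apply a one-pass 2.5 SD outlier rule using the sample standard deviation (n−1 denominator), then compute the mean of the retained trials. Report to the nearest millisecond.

655 ms

n = 15, ΣRT = 11318, M = 754.533
Σ(x−M)² = 2180685.73; s = √(2180685.73/14) = 394.669
Cutoffs: 754.533 ± 2.5·394.669 → [-232.1, 1741.2]
Outside: 2153 → excluded.
Retained (n=14): Σ = 9165, mean = 9165/14 = 654.643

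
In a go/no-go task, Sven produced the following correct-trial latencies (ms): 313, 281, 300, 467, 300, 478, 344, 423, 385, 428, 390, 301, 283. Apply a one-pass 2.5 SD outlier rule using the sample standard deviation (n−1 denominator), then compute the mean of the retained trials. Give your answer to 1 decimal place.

n = 13, ΣRT = 4693, M = 361.000
Σ(x−M)² = 60794.00; s = √(60794.00/12) = 71.177
Cutoffs: 361.000 ± 2.5·71.177 → [183.1, 538.9]
No RTs fall outside the cutoffs; all 13 retained. Mean = 4693/13 = 361.000

361.0 ms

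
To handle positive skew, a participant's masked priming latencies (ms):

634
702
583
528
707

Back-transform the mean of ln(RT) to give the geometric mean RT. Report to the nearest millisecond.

627 ms

ln(RT): 6.4520, 6.5539, 6.3682, 6.2691, 6.5610
Mean ln(RT) = 32.2043/5 = 6.44086
Geometric mean = exp(6.44086) = 626.95 ms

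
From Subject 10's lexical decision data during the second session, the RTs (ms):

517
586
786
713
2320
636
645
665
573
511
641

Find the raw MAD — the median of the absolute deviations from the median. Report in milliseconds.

Sorted: 511, 517, 573, 586, 636, 641, 645, 665, 713, 786, 2320 → median = 641
|x − 641|: 124, 55, 145, 72, 1679, 5, 4, 24, 68, 130, 0
Sorted deviations: 0, 4, 5, 24, 55, 68, 72, 124, 130, 145, 1679 → MAD = 68

68 ms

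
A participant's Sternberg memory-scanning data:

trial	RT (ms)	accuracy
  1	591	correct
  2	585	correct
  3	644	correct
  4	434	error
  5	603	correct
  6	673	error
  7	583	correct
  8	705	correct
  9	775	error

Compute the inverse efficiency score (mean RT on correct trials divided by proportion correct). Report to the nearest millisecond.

Correct trials (n=6): 591, 585, 644, 603, 583, 705
Mean correct RT = 3711/6 = 618.5000 ms
Proportion correct = 6/9
IES = 618.5000 / (6/9) = 927.750 ms

928 ms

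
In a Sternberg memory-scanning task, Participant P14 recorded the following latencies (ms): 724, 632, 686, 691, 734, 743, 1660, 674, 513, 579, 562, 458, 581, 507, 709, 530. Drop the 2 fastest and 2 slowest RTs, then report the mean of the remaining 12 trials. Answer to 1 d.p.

634.6 ms

Sorted: 458, 507, 513, 530, 562, 579, 581, 632, 674, 686, 691, 709, 724, 734, 743, 1660
Drop lowest 2 (458, 507) and highest 2 (743, 1660)
Remaining (n=12): Σ = 7615, mean = 7615/12 = 634.583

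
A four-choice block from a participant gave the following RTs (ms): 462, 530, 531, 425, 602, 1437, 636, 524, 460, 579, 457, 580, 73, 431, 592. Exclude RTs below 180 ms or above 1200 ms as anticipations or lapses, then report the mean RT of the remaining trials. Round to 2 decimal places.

Excluded: 73, 1437
Retained (n=13): Σ = 6809
Mean = 6809/13 = 523.7692

523.77 ms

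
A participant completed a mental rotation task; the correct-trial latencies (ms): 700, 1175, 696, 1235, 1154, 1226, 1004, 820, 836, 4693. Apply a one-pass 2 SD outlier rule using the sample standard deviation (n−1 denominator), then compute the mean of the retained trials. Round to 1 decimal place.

n = 10, ΣRT = 13539, M = 1353.900
Σ(x−M)² = 12788166.90; s = √(12788166.90/9) = 1192.018
Cutoffs: 1353.900 ± 2·1192.018 → [-1030.1, 3737.9]
Outside: 4693 → excluded.
Retained (n=9): Σ = 8846, mean = 8846/9 = 982.889

982.9 ms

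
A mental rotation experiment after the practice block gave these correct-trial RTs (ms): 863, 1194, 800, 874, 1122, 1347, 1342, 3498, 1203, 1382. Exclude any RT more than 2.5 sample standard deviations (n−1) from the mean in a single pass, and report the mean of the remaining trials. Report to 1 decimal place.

n = 10, ΣRT = 13625, M = 1362.500
Σ(x−M)² = 5477612.50; s = √(5477612.50/9) = 780.143
Cutoffs: 1362.500 ± 2.5·780.143 → [-587.9, 3312.9]
Outside: 3498 → excluded.
Retained (n=9): Σ = 10127, mean = 10127/9 = 1125.222

1125.2 ms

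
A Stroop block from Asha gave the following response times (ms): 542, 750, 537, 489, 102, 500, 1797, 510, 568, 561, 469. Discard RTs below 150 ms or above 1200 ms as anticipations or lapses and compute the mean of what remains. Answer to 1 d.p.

Excluded: 102, 1797
Retained (n=9): Σ = 4926
Mean = 4926/9 = 547.3333

547.3 ms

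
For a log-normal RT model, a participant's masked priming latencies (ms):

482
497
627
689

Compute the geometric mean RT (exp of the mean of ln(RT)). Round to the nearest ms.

ln(RT): 6.1779, 6.2086, 6.4409, 6.5352
Mean ln(RT) = 25.3627/4 = 6.34068
Geometric mean = exp(6.34068) = 567.18 ms

567 ms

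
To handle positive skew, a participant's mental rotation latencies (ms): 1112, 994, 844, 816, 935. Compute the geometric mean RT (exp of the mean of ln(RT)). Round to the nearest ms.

934 ms

ln(RT): 7.0139, 6.9017, 6.7382, 6.7044, 6.8405
Mean ln(RT) = 34.1988/5 = 6.83975
Geometric mean = exp(6.83975) = 934.26 ms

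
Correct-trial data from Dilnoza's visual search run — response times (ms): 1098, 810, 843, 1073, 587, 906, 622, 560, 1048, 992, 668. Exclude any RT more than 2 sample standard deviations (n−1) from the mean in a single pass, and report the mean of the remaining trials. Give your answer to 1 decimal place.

n = 11, ΣRT = 9207, M = 837.000
Σ(x−M)² = 411904.00; s = √(411904.00/10) = 202.954
Cutoffs: 837.000 ± 2·202.954 → [431.1, 1242.9]
No RTs fall outside the cutoffs; all 11 retained. Mean = 9207/11 = 837.000

837.0 ms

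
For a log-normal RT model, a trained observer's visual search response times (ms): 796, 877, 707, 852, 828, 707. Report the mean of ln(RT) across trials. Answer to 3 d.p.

ln(RT): 6.6796, 6.7765, 6.5610, 6.7476, 6.7190, 6.5610
Σ ln(RT) = 40.0448
Mean = 40.0448/6 = 6.67413

6.674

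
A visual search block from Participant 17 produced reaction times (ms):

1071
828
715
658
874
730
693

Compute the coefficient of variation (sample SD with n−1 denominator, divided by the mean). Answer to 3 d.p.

0.180

n = 7, Σ = 5569, M = 795.5714
Σ(x−M)² = 123301.714; s = √(123301.714/6) = 143.3537
CV = 143.3537 / 795.5714 = 0.18019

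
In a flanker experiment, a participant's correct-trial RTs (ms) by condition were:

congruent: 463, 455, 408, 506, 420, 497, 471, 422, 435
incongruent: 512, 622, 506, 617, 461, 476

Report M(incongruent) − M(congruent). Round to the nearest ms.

79 ms

M(congruent) = 4077/9 = 453.000
M(incongruent) = 3194/6 = 532.333
Difference = 532.333 − 453.000 = 79.333 ms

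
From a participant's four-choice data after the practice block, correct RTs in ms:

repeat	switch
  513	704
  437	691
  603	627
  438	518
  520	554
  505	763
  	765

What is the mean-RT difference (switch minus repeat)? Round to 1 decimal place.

M(repeat) = 3016/6 = 502.667
M(switch) = 4622/7 = 660.286
Difference = 660.286 − 502.667 = 157.619 ms

157.6 ms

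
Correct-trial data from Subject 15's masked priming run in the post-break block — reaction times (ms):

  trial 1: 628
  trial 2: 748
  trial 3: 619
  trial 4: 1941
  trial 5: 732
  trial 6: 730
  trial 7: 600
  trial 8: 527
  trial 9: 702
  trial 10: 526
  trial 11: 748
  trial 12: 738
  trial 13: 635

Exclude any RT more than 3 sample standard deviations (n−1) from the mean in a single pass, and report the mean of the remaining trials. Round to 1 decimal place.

n = 13, ΣRT = 9874, M = 759.538
Σ(x−M)² = 1588153.23; s = √(1588153.23/12) = 363.794
Cutoffs: 759.538 ± 3·363.794 → [-331.8, 1850.9]
Outside: 1941 → excluded.
Retained (n=12): Σ = 7933, mean = 7933/12 = 661.083

661.1 ms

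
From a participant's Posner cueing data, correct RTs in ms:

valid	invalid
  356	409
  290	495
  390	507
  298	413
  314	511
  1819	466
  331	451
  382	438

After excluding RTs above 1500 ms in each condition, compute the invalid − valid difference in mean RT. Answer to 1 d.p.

valid: exclude 1819
M(valid) = 2361/7 = 337.286
M(invalid) = 3690/8 = 461.250
Difference = 461.250 − 337.286 = 123.964 ms

124.0 ms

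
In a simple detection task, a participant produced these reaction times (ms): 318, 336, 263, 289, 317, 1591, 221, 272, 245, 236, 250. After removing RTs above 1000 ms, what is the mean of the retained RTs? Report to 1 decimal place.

Excluded: 1591
Retained (n=10): Σ = 2747
Mean = 2747/10 = 274.7000

274.7 ms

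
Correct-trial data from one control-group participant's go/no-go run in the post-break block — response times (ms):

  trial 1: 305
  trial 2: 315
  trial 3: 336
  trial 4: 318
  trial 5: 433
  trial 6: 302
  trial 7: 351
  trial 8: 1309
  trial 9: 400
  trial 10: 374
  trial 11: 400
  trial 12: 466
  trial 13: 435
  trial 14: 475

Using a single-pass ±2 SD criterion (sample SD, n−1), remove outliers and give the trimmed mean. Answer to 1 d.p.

n = 14, ΣRT = 6219, M = 444.214
Σ(x−M)² = 850958.36; s = √(850958.36/13) = 255.848
Cutoffs: 444.214 ± 2·255.848 → [-67.5, 955.9]
Outside: 1309 → excluded.
Retained (n=13): Σ = 4910, mean = 4910/13 = 377.692

377.7 ms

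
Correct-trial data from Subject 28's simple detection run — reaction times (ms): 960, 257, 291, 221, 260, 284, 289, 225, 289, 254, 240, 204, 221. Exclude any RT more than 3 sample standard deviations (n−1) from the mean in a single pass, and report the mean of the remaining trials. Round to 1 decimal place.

252.9 ms

n = 13, ΣRT = 3995, M = 307.308
Σ(x−M)² = 471972.77; s = √(471972.77/12) = 198.321
Cutoffs: 307.308 ± 3·198.321 → [-287.7, 902.3]
Outside: 960 → excluded.
Retained (n=12): Σ = 3035, mean = 3035/12 = 252.917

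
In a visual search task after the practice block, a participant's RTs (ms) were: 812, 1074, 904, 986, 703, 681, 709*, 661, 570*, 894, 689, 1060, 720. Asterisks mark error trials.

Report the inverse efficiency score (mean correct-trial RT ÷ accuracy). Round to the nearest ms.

Correct trials (n=11): 812, 1074, 904, 986, 703, 681, 661, 894, 689, 1060, 720
Mean correct RT = 9184/11 = 834.9091 ms
Proportion correct = 11/13
IES = 834.9091 / (11/13) = 986.711 ms

987 ms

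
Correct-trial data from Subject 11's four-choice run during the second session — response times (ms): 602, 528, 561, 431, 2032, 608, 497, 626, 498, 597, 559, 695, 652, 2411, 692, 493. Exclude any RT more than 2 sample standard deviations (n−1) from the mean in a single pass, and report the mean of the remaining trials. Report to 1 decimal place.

n = 16, ΣRT = 12482, M = 780.125
Σ(x−M)² = 4901579.75; s = √(4901579.75/15) = 571.640
Cutoffs: 780.125 ± 2·571.640 → [-363.2, 1923.4]
Outside: 2032, 2411 → excluded.
Retained (n=14): Σ = 8039, mean = 8039/14 = 574.214

574.2 ms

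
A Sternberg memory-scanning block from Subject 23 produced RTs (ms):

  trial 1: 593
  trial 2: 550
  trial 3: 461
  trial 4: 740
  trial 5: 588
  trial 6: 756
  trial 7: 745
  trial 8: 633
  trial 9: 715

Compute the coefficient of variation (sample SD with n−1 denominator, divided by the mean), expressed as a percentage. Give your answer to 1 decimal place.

n = 9, Σ = 5781, M = 642.3333
Σ(x−M)² = 85160.000; s = √(85160.000/8) = 103.1746
CV = 103.1746 / 642.3333 = 0.16062 = 16.062%

16.1%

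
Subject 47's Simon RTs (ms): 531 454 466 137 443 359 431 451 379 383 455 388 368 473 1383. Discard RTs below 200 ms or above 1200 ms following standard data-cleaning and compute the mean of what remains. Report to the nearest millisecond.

Excluded: 137, 1383
Retained (n=13): Σ = 5581
Mean = 5581/13 = 429.3077

429 ms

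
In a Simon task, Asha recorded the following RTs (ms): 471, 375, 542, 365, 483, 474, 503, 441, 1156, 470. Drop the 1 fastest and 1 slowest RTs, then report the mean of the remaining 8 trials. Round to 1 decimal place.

469.9 ms

Sorted: 365, 375, 441, 470, 471, 474, 483, 503, 542, 1156
Drop lowest 1 (365) and highest 1 (1156)
Remaining (n=8): Σ = 3759, mean = 3759/8 = 469.875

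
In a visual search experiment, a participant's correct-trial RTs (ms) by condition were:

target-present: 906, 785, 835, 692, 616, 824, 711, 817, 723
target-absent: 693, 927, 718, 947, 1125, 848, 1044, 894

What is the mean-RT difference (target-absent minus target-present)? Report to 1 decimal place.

M(target-present) = 6909/9 = 767.667
M(target-absent) = 7196/8 = 899.500
Difference = 899.500 − 767.667 = 131.833 ms

131.8 ms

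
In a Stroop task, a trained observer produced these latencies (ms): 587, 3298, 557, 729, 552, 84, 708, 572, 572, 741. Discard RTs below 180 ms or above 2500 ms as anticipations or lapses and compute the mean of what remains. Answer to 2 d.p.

627.25 ms

Excluded: 84, 3298
Retained (n=8): Σ = 5018
Mean = 5018/8 = 627.2500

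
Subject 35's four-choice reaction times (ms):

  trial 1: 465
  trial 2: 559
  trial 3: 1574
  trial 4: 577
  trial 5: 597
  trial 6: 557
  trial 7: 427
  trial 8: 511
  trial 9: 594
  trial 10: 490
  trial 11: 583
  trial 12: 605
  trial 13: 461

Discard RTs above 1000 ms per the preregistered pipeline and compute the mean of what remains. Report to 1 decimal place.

535.5 ms

Excluded: 1574
Retained (n=12): Σ = 6426
Mean = 6426/12 = 535.5000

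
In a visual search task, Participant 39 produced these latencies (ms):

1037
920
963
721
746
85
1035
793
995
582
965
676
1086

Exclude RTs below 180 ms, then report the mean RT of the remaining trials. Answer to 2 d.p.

Excluded: 85
Retained (n=12): Σ = 10519
Mean = 10519/12 = 876.5833

876.58 ms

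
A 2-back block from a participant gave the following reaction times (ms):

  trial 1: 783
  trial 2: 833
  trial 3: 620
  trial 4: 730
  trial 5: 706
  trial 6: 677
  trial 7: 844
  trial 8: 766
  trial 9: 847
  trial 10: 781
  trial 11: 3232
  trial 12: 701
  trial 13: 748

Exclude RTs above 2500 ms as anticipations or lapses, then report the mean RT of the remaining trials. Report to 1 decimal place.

753.0 ms

Excluded: 3232
Retained (n=12): Σ = 9036
Mean = 9036/12 = 753.0000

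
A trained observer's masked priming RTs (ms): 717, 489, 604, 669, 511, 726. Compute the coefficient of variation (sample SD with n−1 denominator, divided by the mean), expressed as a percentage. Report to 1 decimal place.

16.5%

n = 6, Σ = 3716, M = 619.3333
Σ(x−M)² = 52341.333; s = √(52341.333/5) = 102.3145
CV = 102.3145 / 619.3333 = 0.16520 = 16.520%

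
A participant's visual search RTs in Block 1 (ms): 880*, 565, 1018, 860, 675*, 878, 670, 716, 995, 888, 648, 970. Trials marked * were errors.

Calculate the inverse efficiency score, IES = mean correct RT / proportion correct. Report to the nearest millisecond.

985 ms

Correct trials (n=10): 565, 1018, 860, 878, 670, 716, 995, 888, 648, 970
Mean correct RT = 8208/10 = 820.8000 ms
Proportion correct = 10/12
IES = 820.8000 / (10/12) = 984.960 ms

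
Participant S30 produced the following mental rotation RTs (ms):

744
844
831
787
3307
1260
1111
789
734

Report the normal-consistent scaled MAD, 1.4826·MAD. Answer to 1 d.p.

129.0 ms

Sorted: 734, 744, 787, 789, 831, 844, 1111, 1260, 3307 → median = 831
|x − 831| sorted: 0, 13, 42, 44, 87, 97, 280, 429, 2476 → MAD = 87
Robust SD ≈ 1.4826 × 87 = 128.986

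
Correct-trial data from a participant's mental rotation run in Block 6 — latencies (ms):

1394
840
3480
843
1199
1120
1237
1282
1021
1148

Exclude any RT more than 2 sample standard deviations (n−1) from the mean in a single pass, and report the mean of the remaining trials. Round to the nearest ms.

1120 ms

n = 10, ΣRT = 13564, M = 1356.400
Σ(x−M)² = 5297714.40; s = √(5297714.40/9) = 767.225
Cutoffs: 1356.400 ± 2·767.225 → [-178.1, 2890.9]
Outside: 3480 → excluded.
Retained (n=9): Σ = 10084, mean = 10084/9 = 1120.444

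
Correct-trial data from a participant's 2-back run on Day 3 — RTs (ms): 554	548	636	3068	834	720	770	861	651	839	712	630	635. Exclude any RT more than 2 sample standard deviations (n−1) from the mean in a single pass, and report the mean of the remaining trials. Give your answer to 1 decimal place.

n = 13, ΣRT = 11458, M = 881.385
Σ(x−M)² = 5308403.08; s = √(5308403.08/12) = 665.107
Cutoffs: 881.385 ± 2·665.107 → [-448.8, 2211.6]
Outside: 3068 → excluded.
Retained (n=12): Σ = 8390, mean = 8390/12 = 699.167

699.2 ms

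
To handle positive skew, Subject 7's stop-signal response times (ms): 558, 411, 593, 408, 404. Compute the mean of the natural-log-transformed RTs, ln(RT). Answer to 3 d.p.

ln(RT): 6.3244, 6.0186, 6.3852, 6.0113, 6.0014
Σ ln(RT) = 30.7408
Mean = 30.7408/5 = 6.14817

6.148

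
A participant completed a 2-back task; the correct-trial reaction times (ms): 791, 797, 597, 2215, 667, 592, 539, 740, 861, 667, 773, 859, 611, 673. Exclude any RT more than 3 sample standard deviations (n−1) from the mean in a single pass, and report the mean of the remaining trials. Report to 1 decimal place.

705.2 ms

n = 14, ΣRT = 11382, M = 813.000
Σ(x−M)² = 2251302.00; s = √(2251302.00/13) = 416.145
Cutoffs: 813.000 ± 3·416.145 → [-435.4, 2061.4]
Outside: 2215 → excluded.
Retained (n=13): Σ = 9167, mean = 9167/13 = 705.154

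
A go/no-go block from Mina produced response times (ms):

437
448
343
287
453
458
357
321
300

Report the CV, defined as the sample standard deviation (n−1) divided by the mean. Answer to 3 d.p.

n = 9, Σ = 3404, M = 378.2222
Σ(x−M)² = 39685.556; s = √(39685.556/8) = 70.4322
CV = 70.4322 / 378.2222 = 0.18622

0.186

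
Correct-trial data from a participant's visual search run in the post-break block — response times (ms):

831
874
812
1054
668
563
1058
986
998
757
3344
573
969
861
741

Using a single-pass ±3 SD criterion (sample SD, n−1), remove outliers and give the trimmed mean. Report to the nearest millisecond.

n = 15, ΣRT = 15089, M = 1005.933
Σ(x−M)² = 6210002.93; s = √(6210002.93/14) = 666.012
Cutoffs: 1005.933 ± 3·666.012 → [-992.1, 3004.0]
Outside: 3344 → excluded.
Retained (n=14): Σ = 11745, mean = 11745/14 = 838.929

839 ms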